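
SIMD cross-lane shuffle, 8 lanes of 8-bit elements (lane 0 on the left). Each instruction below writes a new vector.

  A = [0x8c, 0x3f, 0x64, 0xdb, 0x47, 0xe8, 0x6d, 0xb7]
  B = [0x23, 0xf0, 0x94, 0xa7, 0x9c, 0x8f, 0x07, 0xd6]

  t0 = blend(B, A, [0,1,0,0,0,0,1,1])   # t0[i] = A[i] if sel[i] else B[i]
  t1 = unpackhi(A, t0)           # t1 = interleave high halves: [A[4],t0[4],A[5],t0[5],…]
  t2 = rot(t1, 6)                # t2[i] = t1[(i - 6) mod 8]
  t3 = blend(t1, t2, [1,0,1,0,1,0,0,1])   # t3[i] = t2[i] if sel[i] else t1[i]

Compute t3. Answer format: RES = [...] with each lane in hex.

RES = [ 0xe8  0x9c  0x6d  0x8f  0xb7  0x6d  0xb7  0x9c ]

→ t0 |23|3f|94|a7|9c|8f|6d|b7|
→ t1 |47|9c|e8|8f|6d|6d|b7|b7|
→ t2 |e8|8f|6d|6d|b7|b7|47|9c|
→ t3 |e8|9c|6d|8f|b7|6d|b7|9c|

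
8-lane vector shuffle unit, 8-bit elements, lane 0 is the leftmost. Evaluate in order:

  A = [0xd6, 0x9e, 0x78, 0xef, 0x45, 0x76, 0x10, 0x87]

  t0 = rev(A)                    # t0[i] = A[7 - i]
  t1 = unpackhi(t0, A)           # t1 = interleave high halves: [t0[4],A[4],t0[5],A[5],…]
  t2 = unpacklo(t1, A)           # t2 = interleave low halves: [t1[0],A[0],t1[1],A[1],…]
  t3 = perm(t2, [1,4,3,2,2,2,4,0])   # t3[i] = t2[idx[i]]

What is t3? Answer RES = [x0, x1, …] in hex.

RES = [0xd6, 0x78, 0x9e, 0x45, 0x45, 0x45, 0x78, 0xef]

  t0: 87 10 76 45 ef 78 9e d6
  t1: ef 45 78 76 9e 10 d6 87
  t2: ef d6 45 9e 78 78 76 ef
  t3: d6 78 9e 45 45 45 78 ef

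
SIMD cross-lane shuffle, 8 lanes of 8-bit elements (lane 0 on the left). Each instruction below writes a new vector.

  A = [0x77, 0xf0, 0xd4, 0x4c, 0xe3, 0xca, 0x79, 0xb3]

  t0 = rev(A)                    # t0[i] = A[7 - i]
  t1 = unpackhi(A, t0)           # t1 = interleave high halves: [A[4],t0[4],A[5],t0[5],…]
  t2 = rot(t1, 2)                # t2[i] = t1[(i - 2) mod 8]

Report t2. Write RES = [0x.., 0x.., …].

RES = [ 0xb3  0x77  0xe3  0x4c  0xca  0xd4  0x79  0xf0 ]

→ t0 |b3|79|ca|e3|4c|d4|f0|77|
→ t1 |e3|4c|ca|d4|79|f0|b3|77|
→ t2 |b3|77|e3|4c|ca|d4|79|f0|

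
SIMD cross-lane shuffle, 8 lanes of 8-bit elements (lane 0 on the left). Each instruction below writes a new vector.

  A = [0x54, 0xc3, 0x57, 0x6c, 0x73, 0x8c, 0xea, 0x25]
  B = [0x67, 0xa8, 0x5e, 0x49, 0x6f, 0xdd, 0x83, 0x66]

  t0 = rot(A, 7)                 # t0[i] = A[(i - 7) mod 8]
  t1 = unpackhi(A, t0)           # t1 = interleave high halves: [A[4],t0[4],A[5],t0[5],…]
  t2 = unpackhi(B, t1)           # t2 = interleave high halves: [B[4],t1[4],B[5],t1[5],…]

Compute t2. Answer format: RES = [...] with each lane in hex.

t0 = [0xc3, 0x57, 0x6c, 0x73, 0x8c, 0xea, 0x25, 0x54]
t1 = [0x73, 0x8c, 0x8c, 0xea, 0xea, 0x25, 0x25, 0x54]
t2 = [0x6f, 0xea, 0xdd, 0x25, 0x83, 0x25, 0x66, 0x54]

RES = [0x6f, 0xea, 0xdd, 0x25, 0x83, 0x25, 0x66, 0x54]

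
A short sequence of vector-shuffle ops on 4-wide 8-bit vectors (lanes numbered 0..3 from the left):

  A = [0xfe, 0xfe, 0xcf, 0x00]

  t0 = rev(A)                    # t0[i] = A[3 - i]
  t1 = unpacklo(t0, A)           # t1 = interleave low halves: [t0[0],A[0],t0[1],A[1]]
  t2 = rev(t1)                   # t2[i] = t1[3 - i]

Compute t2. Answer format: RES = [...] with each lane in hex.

  t0: 00 cf fe fe
  t1: 00 fe cf fe
  t2: fe cf fe 00

RES = [ 0xfe  0xcf  0xfe  0x00 ]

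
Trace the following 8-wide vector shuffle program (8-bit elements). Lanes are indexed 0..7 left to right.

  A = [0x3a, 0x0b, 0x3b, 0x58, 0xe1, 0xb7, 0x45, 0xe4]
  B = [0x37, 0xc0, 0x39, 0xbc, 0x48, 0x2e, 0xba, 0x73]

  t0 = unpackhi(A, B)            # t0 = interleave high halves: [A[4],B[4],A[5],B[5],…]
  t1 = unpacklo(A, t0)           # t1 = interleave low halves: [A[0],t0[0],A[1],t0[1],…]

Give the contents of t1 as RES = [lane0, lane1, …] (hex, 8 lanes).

t0 = [0xe1, 0x48, 0xb7, 0x2e, 0x45, 0xba, 0xe4, 0x73]
t1 = [0x3a, 0xe1, 0x0b, 0x48, 0x3b, 0xb7, 0x58, 0x2e]

RES = [0x3a, 0xe1, 0x0b, 0x48, 0x3b, 0xb7, 0x58, 0x2e]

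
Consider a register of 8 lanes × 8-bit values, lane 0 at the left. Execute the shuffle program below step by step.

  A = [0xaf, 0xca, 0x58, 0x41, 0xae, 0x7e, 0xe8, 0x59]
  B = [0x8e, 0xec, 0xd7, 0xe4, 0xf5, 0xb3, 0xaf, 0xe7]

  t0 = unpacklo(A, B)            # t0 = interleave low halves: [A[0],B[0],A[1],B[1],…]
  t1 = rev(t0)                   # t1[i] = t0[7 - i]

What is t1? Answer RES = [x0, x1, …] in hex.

t0 = [0xaf, 0x8e, 0xca, 0xec, 0x58, 0xd7, 0x41, 0xe4]
t1 = [0xe4, 0x41, 0xd7, 0x58, 0xec, 0xca, 0x8e, 0xaf]

RES = [ 0xe4  0x41  0xd7  0x58  0xec  0xca  0x8e  0xaf ]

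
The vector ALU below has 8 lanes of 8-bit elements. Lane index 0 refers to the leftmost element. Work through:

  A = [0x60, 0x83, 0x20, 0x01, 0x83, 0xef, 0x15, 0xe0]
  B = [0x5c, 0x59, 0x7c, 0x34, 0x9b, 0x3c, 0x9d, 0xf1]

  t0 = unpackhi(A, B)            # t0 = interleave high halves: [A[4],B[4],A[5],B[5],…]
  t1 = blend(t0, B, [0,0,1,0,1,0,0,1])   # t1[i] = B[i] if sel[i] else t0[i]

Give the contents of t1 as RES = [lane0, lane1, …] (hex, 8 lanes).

RES = [0x83, 0x9b, 0x7c, 0x3c, 0x9b, 0x9d, 0xe0, 0xf1]

t0 = [0x83, 0x9b, 0xef, 0x3c, 0x15, 0x9d, 0xe0, 0xf1]
t1 = [0x83, 0x9b, 0x7c, 0x3c, 0x9b, 0x9d, 0xe0, 0xf1]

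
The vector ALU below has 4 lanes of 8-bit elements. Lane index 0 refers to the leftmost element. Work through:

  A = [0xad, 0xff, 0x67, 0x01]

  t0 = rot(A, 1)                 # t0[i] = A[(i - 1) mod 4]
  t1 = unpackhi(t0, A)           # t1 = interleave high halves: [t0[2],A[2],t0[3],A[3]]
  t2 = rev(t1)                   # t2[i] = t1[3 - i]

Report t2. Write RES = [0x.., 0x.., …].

t0 = [0x01, 0xad, 0xff, 0x67]
t1 = [0xff, 0x67, 0x67, 0x01]
t2 = [0x01, 0x67, 0x67, 0xff]

RES = [0x01, 0x67, 0x67, 0xff]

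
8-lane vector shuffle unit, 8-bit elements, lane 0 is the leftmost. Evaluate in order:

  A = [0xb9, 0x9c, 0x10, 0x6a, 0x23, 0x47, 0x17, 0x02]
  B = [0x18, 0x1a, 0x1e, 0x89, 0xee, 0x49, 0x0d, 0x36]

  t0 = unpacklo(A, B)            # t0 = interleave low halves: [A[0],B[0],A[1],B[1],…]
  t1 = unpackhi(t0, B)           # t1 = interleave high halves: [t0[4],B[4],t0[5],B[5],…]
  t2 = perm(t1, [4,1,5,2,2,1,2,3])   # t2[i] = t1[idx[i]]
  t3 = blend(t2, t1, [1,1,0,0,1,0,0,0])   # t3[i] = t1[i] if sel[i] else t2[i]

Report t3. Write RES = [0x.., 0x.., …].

RES = [0x10, 0xee, 0x0d, 0x1e, 0x6a, 0xee, 0x1e, 0x49]

→ t0 |b9|18|9c|1a|10|1e|6a|89|
→ t1 |10|ee|1e|49|6a|0d|89|36|
→ t2 |6a|ee|0d|1e|1e|ee|1e|49|
→ t3 |10|ee|0d|1e|6a|ee|1e|49|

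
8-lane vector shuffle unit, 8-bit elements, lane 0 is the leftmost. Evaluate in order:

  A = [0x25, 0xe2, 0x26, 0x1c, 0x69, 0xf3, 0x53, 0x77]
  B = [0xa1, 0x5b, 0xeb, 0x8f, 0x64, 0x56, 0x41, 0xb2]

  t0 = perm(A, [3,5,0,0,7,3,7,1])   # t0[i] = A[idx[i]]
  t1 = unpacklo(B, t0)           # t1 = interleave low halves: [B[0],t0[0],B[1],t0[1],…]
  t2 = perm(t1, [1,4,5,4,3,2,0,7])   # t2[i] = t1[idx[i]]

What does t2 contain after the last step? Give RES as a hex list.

  t0: 1c f3 25 25 77 1c 77 e2
  t1: a1 1c 5b f3 eb 25 8f 25
  t2: 1c eb 25 eb f3 5b a1 25

RES = [ 0x1c  0xeb  0x25  0xeb  0xf3  0x5b  0xa1  0x25 ]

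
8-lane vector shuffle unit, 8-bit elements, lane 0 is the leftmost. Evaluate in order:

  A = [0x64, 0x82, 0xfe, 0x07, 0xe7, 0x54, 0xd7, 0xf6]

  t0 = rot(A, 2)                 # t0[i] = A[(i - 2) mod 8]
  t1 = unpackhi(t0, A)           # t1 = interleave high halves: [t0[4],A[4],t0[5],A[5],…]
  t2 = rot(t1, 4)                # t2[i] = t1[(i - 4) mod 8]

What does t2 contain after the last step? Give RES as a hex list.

RES = [ 0xe7  0xd7  0x54  0xf6  0xfe  0xe7  0x07  0x54 ]

t0 = [0xd7, 0xf6, 0x64, 0x82, 0xfe, 0x07, 0xe7, 0x54]
t1 = [0xfe, 0xe7, 0x07, 0x54, 0xe7, 0xd7, 0x54, 0xf6]
t2 = [0xe7, 0xd7, 0x54, 0xf6, 0xfe, 0xe7, 0x07, 0x54]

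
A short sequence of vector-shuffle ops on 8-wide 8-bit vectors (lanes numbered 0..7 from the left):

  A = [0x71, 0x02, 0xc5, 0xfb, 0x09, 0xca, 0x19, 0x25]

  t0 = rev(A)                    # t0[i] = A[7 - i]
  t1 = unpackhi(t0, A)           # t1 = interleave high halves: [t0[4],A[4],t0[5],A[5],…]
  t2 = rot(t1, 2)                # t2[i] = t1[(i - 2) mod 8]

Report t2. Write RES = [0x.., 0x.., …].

  t0: 25 19 ca 09 fb c5 02 71
  t1: fb 09 c5 ca 02 19 71 25
  t2: 71 25 fb 09 c5 ca 02 19

RES = [ 0x71  0x25  0xfb  0x09  0xc5  0xca  0x02  0x19 ]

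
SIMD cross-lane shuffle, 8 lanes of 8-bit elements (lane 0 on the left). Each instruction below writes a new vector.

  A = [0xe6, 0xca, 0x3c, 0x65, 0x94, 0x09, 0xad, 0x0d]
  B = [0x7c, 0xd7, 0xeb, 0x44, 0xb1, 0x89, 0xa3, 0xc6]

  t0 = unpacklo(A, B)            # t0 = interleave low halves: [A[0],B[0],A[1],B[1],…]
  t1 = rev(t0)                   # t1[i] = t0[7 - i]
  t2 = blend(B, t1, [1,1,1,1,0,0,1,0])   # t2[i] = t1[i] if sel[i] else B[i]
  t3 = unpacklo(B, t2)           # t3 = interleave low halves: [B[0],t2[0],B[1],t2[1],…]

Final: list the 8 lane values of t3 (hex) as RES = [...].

→ t0 |e6|7c|ca|d7|3c|eb|65|44|
→ t1 |44|65|eb|3c|d7|ca|7c|e6|
→ t2 |44|65|eb|3c|b1|89|7c|c6|
→ t3 |7c|44|d7|65|eb|eb|44|3c|

RES = [0x7c, 0x44, 0xd7, 0x65, 0xeb, 0xeb, 0x44, 0x3c]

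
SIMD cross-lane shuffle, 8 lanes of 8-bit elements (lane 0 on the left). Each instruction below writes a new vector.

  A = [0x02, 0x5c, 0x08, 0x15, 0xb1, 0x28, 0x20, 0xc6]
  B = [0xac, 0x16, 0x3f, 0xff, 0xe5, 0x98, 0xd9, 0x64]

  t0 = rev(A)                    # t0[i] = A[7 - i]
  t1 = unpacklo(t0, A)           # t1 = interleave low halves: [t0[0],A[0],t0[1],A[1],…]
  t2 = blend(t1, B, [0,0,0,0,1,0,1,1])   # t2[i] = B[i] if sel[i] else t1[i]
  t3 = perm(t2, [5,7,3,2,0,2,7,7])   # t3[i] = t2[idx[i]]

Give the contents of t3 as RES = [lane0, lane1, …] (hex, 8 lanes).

  t0: c6 20 28 b1 15 08 5c 02
  t1: c6 02 20 5c 28 08 b1 15
  t2: c6 02 20 5c e5 08 d9 64
  t3: 08 64 5c 20 c6 20 64 64

RES = [ 0x08  0x64  0x5c  0x20  0xc6  0x20  0x64  0x64 ]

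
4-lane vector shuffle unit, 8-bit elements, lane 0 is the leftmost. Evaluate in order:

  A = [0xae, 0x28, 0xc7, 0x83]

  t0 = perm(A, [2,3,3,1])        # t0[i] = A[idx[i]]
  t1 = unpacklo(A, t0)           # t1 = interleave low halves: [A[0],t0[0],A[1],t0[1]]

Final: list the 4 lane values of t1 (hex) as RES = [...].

RES = [0xae, 0xc7, 0x28, 0x83]

  t0: c7 83 83 28
  t1: ae c7 28 83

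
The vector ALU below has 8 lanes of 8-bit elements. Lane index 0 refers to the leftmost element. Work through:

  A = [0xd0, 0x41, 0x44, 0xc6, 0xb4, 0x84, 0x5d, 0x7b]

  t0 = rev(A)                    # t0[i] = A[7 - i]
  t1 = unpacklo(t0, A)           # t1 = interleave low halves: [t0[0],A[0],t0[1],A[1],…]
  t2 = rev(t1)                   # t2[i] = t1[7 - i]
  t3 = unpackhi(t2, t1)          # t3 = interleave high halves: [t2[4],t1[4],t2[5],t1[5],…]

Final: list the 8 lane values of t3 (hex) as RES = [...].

RES = [ 0x41  0x84  0x5d  0x44  0xd0  0xb4  0x7b  0xc6 ]

t0 = [0x7b, 0x5d, 0x84, 0xb4, 0xc6, 0x44, 0x41, 0xd0]
t1 = [0x7b, 0xd0, 0x5d, 0x41, 0x84, 0x44, 0xb4, 0xc6]
t2 = [0xc6, 0xb4, 0x44, 0x84, 0x41, 0x5d, 0xd0, 0x7b]
t3 = [0x41, 0x84, 0x5d, 0x44, 0xd0, 0xb4, 0x7b, 0xc6]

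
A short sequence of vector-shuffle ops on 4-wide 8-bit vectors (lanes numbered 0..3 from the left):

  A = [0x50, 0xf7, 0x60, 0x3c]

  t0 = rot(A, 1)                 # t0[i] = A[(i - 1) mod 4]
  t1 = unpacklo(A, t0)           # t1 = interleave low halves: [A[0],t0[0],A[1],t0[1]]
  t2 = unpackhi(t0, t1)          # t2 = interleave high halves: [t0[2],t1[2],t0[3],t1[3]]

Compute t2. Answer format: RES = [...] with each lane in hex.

RES = [0xf7, 0xf7, 0x60, 0x50]

t0 = [0x3c, 0x50, 0xf7, 0x60]
t1 = [0x50, 0x3c, 0xf7, 0x50]
t2 = [0xf7, 0xf7, 0x60, 0x50]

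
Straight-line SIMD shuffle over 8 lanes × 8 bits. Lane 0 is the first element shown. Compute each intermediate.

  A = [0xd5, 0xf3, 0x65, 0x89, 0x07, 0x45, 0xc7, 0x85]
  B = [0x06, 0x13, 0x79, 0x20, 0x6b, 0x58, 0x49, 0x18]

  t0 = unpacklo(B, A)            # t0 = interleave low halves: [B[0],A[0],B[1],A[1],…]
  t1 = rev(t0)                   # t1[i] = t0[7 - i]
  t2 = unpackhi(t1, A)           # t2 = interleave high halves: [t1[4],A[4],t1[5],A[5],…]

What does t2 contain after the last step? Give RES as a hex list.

RES = [0xf3, 0x07, 0x13, 0x45, 0xd5, 0xc7, 0x06, 0x85]

t0 = [0x06, 0xd5, 0x13, 0xf3, 0x79, 0x65, 0x20, 0x89]
t1 = [0x89, 0x20, 0x65, 0x79, 0xf3, 0x13, 0xd5, 0x06]
t2 = [0xf3, 0x07, 0x13, 0x45, 0xd5, 0xc7, 0x06, 0x85]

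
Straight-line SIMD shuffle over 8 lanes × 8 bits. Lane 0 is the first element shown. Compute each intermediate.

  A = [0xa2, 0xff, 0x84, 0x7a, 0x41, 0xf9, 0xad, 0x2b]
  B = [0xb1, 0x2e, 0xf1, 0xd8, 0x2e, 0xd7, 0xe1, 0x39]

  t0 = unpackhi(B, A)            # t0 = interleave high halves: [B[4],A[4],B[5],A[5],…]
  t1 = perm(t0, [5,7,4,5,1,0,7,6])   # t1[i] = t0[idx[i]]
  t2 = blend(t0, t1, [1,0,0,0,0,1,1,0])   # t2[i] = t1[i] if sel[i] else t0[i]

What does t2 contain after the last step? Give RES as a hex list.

→ t0 |2e|41|d7|f9|e1|ad|39|2b|
→ t1 |ad|2b|e1|ad|41|2e|2b|39|
→ t2 |ad|41|d7|f9|e1|2e|2b|2b|

RES = [0xad, 0x41, 0xd7, 0xf9, 0xe1, 0x2e, 0x2b, 0x2b]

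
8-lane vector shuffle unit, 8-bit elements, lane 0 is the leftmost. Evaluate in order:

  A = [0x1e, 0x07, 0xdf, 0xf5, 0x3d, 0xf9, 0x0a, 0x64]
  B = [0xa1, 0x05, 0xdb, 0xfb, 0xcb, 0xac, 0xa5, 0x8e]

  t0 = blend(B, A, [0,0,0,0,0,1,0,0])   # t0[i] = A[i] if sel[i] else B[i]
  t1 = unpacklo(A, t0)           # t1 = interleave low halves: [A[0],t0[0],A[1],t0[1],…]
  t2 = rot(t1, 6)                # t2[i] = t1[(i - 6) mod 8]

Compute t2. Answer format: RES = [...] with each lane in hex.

RES = [0x07, 0x05, 0xdf, 0xdb, 0xf5, 0xfb, 0x1e, 0xa1]

  t0: a1 05 db fb cb f9 a5 8e
  t1: 1e a1 07 05 df db f5 fb
  t2: 07 05 df db f5 fb 1e a1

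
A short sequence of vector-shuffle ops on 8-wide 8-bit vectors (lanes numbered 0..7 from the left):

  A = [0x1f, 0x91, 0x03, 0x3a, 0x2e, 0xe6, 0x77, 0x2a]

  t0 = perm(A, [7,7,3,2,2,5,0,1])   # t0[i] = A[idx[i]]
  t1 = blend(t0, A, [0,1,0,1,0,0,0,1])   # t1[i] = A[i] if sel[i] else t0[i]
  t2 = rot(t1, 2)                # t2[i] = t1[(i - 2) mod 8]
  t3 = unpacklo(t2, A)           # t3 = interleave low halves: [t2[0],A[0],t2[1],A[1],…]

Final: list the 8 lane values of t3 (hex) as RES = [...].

RES = [ 0x1f  0x1f  0x2a  0x91  0x2a  0x03  0x91  0x3a ]

t0 = [0x2a, 0x2a, 0x3a, 0x03, 0x03, 0xe6, 0x1f, 0x91]
t1 = [0x2a, 0x91, 0x3a, 0x3a, 0x03, 0xe6, 0x1f, 0x2a]
t2 = [0x1f, 0x2a, 0x2a, 0x91, 0x3a, 0x3a, 0x03, 0xe6]
t3 = [0x1f, 0x1f, 0x2a, 0x91, 0x2a, 0x03, 0x91, 0x3a]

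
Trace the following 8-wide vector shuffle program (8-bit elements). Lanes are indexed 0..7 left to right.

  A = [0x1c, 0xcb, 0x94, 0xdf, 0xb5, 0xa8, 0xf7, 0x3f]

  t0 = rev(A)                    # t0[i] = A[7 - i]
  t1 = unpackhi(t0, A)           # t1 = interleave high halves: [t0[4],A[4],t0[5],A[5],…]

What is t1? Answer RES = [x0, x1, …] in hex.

RES = [ 0xdf  0xb5  0x94  0xa8  0xcb  0xf7  0x1c  0x3f ]

t0 = [0x3f, 0xf7, 0xa8, 0xb5, 0xdf, 0x94, 0xcb, 0x1c]
t1 = [0xdf, 0xb5, 0x94, 0xa8, 0xcb, 0xf7, 0x1c, 0x3f]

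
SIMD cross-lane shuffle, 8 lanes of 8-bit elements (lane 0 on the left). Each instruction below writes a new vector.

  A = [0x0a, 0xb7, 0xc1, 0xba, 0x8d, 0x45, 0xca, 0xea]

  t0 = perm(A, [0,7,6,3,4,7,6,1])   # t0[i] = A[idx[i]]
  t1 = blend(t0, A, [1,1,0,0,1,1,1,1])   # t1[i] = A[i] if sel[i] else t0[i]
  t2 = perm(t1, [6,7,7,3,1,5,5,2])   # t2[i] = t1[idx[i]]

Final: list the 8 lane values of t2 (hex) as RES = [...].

RES = [0xca, 0xea, 0xea, 0xba, 0xb7, 0x45, 0x45, 0xca]

  t0: 0a ea ca ba 8d ea ca b7
  t1: 0a b7 ca ba 8d 45 ca ea
  t2: ca ea ea ba b7 45 45 ca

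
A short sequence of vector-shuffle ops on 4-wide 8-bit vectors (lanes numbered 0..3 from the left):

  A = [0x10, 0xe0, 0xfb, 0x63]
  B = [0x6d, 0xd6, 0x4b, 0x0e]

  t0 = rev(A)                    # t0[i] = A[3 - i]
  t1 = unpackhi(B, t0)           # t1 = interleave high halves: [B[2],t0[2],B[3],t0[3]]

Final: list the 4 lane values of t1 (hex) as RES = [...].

RES = [0x4b, 0xe0, 0x0e, 0x10]

→ t0 |63|fb|e0|10|
→ t1 |4b|e0|0e|10|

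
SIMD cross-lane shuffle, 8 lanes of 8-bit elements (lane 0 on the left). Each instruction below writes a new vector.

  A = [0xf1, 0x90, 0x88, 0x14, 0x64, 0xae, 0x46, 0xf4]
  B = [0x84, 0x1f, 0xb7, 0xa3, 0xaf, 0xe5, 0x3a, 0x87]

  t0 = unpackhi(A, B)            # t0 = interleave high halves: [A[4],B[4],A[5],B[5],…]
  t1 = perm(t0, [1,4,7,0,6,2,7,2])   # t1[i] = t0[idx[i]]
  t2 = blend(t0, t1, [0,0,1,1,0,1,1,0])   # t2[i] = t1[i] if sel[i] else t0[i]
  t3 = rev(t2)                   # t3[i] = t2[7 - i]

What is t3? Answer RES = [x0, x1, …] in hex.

→ t0 |64|af|ae|e5|46|3a|f4|87|
→ t1 |af|46|87|64|f4|ae|87|ae|
→ t2 |64|af|87|64|46|ae|87|87|
→ t3 |87|87|ae|46|64|87|af|64|

RES = [0x87, 0x87, 0xae, 0x46, 0x64, 0x87, 0xaf, 0x64]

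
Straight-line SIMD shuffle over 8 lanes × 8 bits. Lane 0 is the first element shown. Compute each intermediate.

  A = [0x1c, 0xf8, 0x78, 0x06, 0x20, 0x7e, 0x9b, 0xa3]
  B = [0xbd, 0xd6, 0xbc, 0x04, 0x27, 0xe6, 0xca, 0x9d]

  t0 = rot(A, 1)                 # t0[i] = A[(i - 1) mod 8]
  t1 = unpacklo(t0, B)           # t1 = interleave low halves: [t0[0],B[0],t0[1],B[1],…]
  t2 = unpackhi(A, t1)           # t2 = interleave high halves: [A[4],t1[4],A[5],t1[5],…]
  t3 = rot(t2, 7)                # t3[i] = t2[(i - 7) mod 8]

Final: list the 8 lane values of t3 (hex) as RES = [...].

t0 = [0xa3, 0x1c, 0xf8, 0x78, 0x06, 0x20, 0x7e, 0x9b]
t1 = [0xa3, 0xbd, 0x1c, 0xd6, 0xf8, 0xbc, 0x78, 0x04]
t2 = [0x20, 0xf8, 0x7e, 0xbc, 0x9b, 0x78, 0xa3, 0x04]
t3 = [0xf8, 0x7e, 0xbc, 0x9b, 0x78, 0xa3, 0x04, 0x20]

RES = [0xf8, 0x7e, 0xbc, 0x9b, 0x78, 0xa3, 0x04, 0x20]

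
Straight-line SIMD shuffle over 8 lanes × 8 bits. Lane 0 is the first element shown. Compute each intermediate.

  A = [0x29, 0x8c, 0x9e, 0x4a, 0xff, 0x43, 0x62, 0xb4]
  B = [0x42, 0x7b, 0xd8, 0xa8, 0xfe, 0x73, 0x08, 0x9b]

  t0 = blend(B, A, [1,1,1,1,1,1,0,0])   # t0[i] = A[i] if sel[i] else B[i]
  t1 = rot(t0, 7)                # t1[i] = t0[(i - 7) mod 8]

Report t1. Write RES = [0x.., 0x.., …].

RES = [0x8c, 0x9e, 0x4a, 0xff, 0x43, 0x08, 0x9b, 0x29]

t0 = [0x29, 0x8c, 0x9e, 0x4a, 0xff, 0x43, 0x08, 0x9b]
t1 = [0x8c, 0x9e, 0x4a, 0xff, 0x43, 0x08, 0x9b, 0x29]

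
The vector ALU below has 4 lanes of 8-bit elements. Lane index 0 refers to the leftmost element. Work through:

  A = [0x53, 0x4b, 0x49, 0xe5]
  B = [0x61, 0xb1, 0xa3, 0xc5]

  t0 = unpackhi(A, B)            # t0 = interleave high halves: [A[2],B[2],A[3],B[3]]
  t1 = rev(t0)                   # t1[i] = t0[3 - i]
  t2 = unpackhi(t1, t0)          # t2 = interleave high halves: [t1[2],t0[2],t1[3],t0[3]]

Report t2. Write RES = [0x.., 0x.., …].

RES = [ 0xa3  0xe5  0x49  0xc5 ]

  t0: 49 a3 e5 c5
  t1: c5 e5 a3 49
  t2: a3 e5 49 c5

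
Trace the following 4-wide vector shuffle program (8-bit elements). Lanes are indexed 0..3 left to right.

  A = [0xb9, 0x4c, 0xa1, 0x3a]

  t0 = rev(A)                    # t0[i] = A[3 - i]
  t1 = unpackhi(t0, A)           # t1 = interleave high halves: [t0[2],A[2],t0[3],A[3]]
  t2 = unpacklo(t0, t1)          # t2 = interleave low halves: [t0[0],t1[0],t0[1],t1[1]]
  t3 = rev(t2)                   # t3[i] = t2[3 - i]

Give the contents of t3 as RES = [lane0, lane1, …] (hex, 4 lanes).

RES = [0xa1, 0xa1, 0x4c, 0x3a]

→ t0 |3a|a1|4c|b9|
→ t1 |4c|a1|b9|3a|
→ t2 |3a|4c|a1|a1|
→ t3 |a1|a1|4c|3a|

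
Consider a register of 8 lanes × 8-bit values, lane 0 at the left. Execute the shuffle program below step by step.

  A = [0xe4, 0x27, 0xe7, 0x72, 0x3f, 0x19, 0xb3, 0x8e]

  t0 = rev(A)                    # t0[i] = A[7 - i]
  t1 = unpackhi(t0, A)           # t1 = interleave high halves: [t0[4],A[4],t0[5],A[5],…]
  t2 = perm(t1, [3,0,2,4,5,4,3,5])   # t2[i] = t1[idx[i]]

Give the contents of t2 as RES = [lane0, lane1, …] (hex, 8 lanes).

RES = [ 0x19  0x72  0xe7  0x27  0xb3  0x27  0x19  0xb3 ]

  t0: 8e b3 19 3f 72 e7 27 e4
  t1: 72 3f e7 19 27 b3 e4 8e
  t2: 19 72 e7 27 b3 27 19 b3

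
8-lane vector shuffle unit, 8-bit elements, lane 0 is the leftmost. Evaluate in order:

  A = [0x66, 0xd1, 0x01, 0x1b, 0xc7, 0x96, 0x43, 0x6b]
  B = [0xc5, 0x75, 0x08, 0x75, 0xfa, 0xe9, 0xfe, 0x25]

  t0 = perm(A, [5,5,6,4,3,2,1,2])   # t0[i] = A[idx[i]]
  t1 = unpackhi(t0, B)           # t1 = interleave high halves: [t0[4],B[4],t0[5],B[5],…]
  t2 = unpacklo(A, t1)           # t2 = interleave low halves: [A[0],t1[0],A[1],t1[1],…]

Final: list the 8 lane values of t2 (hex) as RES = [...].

t0 = [0x96, 0x96, 0x43, 0xc7, 0x1b, 0x01, 0xd1, 0x01]
t1 = [0x1b, 0xfa, 0x01, 0xe9, 0xd1, 0xfe, 0x01, 0x25]
t2 = [0x66, 0x1b, 0xd1, 0xfa, 0x01, 0x01, 0x1b, 0xe9]

RES = [ 0x66  0x1b  0xd1  0xfa  0x01  0x01  0x1b  0xe9 ]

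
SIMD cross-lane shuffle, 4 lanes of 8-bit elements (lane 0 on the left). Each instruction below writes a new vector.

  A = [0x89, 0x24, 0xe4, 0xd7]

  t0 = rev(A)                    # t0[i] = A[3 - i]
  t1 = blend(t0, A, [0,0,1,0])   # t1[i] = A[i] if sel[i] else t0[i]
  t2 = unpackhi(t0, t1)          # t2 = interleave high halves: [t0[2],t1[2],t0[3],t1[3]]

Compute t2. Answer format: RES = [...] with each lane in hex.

→ t0 |d7|e4|24|89|
→ t1 |d7|e4|e4|89|
→ t2 |24|e4|89|89|

RES = [ 0x24  0xe4  0x89  0x89 ]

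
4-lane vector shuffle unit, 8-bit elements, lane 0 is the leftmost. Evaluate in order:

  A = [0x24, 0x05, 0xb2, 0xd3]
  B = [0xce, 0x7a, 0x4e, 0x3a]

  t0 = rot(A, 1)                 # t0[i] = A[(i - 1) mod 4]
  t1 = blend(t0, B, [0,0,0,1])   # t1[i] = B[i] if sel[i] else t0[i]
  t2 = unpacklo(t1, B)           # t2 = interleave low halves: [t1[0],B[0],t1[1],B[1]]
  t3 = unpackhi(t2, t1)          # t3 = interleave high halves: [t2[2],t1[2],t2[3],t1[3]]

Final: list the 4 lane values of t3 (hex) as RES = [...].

  t0: d3 24 05 b2
  t1: d3 24 05 3a
  t2: d3 ce 24 7a
  t3: 24 05 7a 3a

RES = [ 0x24  0x05  0x7a  0x3a ]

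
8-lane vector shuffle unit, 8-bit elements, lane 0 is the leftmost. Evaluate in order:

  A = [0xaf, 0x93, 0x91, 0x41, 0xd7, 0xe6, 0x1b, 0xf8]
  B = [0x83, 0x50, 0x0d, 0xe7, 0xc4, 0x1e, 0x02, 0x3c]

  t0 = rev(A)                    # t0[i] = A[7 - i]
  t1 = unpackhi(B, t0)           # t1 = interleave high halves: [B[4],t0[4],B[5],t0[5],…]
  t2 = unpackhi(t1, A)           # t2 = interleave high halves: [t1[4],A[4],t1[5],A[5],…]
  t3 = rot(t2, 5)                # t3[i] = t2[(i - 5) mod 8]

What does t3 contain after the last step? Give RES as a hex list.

RES = [ 0xe6  0x3c  0x1b  0xaf  0xf8  0x02  0xd7  0x93 ]

→ t0 |f8|1b|e6|d7|41|91|93|af|
→ t1 |c4|41|1e|91|02|93|3c|af|
→ t2 |02|d7|93|e6|3c|1b|af|f8|
→ t3 |e6|3c|1b|af|f8|02|d7|93|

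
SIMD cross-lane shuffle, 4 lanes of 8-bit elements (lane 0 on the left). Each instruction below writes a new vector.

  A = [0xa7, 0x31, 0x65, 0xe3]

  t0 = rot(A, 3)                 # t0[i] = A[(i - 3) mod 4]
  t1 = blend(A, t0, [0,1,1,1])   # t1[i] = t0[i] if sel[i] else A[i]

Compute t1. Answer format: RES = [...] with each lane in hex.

  t0: 31 65 e3 a7
  t1: a7 65 e3 a7

RES = [ 0xa7  0x65  0xe3  0xa7 ]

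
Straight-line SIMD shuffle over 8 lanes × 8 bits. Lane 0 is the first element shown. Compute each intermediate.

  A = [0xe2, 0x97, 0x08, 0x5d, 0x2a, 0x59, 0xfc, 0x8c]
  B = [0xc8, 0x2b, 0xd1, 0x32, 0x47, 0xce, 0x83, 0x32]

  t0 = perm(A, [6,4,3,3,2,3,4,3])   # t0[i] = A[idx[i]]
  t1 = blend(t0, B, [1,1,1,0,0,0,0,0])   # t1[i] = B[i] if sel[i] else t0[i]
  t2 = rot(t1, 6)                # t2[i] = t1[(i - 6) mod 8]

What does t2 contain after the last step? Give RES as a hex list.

t0 = [0xfc, 0x2a, 0x5d, 0x5d, 0x08, 0x5d, 0x2a, 0x5d]
t1 = [0xc8, 0x2b, 0xd1, 0x5d, 0x08, 0x5d, 0x2a, 0x5d]
t2 = [0xd1, 0x5d, 0x08, 0x5d, 0x2a, 0x5d, 0xc8, 0x2b]

RES = [0xd1, 0x5d, 0x08, 0x5d, 0x2a, 0x5d, 0xc8, 0x2b]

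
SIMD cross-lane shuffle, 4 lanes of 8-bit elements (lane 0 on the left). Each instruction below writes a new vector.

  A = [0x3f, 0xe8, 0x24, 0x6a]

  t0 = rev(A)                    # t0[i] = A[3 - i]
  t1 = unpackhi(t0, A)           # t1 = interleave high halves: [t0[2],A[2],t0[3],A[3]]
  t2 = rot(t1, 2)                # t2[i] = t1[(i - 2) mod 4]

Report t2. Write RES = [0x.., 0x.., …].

  t0: 6a 24 e8 3f
  t1: e8 24 3f 6a
  t2: 3f 6a e8 24

RES = [ 0x3f  0x6a  0xe8  0x24 ]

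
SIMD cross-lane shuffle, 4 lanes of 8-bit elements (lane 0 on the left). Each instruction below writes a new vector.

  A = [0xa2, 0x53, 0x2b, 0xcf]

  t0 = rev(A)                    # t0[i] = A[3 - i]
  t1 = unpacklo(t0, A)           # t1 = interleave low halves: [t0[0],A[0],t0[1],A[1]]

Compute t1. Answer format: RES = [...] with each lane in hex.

RES = [ 0xcf  0xa2  0x2b  0x53 ]

→ t0 |cf|2b|53|a2|
→ t1 |cf|a2|2b|53|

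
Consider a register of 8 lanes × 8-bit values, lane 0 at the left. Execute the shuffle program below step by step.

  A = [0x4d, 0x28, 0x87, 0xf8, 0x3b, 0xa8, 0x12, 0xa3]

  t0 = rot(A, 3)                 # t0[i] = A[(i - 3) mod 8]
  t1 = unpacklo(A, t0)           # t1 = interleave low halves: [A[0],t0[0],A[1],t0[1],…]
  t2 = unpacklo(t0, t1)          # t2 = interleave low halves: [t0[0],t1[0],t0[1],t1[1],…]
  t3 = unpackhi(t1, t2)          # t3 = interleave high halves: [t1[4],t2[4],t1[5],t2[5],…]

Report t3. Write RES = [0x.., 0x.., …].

  t0: a8 12 a3 4d 28 87 f8 3b
  t1: 4d a8 28 12 87 a3 f8 4d
  t2: a8 4d 12 a8 a3 28 4d 12
  t3: 87 a3 a3 28 f8 4d 4d 12

RES = [ 0x87  0xa3  0xa3  0x28  0xf8  0x4d  0x4d  0x12 ]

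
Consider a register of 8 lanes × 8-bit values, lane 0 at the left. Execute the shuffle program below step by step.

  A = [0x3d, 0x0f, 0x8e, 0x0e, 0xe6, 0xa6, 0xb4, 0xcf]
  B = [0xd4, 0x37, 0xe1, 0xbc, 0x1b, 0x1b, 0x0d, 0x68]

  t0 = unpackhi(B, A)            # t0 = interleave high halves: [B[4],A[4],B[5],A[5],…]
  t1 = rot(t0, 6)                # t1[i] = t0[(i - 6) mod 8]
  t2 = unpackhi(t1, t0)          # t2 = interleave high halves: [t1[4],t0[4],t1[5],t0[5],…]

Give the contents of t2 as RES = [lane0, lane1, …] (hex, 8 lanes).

t0 = [0x1b, 0xe6, 0x1b, 0xa6, 0x0d, 0xb4, 0x68, 0xcf]
t1 = [0x1b, 0xa6, 0x0d, 0xb4, 0x68, 0xcf, 0x1b, 0xe6]
t2 = [0x68, 0x0d, 0xcf, 0xb4, 0x1b, 0x68, 0xe6, 0xcf]

RES = [0x68, 0x0d, 0xcf, 0xb4, 0x1b, 0x68, 0xe6, 0xcf]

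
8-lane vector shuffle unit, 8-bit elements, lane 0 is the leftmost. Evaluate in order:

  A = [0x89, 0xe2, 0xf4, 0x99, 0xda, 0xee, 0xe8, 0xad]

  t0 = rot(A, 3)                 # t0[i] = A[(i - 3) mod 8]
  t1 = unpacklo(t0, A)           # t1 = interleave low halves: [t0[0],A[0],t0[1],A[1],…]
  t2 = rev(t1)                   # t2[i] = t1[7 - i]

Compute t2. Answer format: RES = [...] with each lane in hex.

RES = [ 0x99  0x89  0xf4  0xad  0xe2  0xe8  0x89  0xee ]

  t0: ee e8 ad 89 e2 f4 99 da
  t1: ee 89 e8 e2 ad f4 89 99
  t2: 99 89 f4 ad e2 e8 89 ee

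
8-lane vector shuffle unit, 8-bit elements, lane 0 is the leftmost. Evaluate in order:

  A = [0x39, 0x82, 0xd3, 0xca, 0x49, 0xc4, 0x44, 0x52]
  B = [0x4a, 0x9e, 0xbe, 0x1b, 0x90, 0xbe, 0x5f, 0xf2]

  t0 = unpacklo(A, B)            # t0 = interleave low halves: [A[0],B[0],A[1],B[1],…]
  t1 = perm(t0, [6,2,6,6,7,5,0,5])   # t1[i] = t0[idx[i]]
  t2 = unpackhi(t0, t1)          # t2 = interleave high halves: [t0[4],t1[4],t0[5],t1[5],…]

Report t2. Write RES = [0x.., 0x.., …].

→ t0 |39|4a|82|9e|d3|be|ca|1b|
→ t1 |ca|82|ca|ca|1b|be|39|be|
→ t2 |d3|1b|be|be|ca|39|1b|be|

RES = [ 0xd3  0x1b  0xbe  0xbe  0xca  0x39  0x1b  0xbe ]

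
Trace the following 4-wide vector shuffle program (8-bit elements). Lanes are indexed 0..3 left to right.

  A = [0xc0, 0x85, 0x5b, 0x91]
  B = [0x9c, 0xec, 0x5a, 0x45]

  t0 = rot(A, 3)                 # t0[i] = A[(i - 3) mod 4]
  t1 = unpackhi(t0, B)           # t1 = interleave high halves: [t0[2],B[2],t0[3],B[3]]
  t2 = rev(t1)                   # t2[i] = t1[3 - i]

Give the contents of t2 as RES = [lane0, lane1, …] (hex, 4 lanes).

t0 = [0x85, 0x5b, 0x91, 0xc0]
t1 = [0x91, 0x5a, 0xc0, 0x45]
t2 = [0x45, 0xc0, 0x5a, 0x91]

RES = [ 0x45  0xc0  0x5a  0x91 ]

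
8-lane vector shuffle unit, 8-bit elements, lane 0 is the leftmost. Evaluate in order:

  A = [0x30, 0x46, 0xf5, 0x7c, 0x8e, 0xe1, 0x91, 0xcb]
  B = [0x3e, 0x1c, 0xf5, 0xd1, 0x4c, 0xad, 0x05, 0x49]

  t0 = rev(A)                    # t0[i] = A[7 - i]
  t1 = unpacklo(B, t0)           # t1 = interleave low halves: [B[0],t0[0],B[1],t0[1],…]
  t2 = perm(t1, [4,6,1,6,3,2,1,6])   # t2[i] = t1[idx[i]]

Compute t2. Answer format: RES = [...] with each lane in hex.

→ t0 |cb|91|e1|8e|7c|f5|46|30|
→ t1 |3e|cb|1c|91|f5|e1|d1|8e|
→ t2 |f5|d1|cb|d1|91|1c|cb|d1|

RES = [0xf5, 0xd1, 0xcb, 0xd1, 0x91, 0x1c, 0xcb, 0xd1]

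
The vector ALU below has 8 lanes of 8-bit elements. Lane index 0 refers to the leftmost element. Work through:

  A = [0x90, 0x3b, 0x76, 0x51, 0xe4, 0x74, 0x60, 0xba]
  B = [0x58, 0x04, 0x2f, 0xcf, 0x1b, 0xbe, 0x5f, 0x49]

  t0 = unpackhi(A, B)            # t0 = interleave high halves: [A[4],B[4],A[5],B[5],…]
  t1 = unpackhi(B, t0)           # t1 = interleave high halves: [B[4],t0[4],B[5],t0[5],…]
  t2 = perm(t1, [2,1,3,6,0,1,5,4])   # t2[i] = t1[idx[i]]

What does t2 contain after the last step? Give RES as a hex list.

RES = [0xbe, 0x60, 0x5f, 0x49, 0x1b, 0x60, 0xba, 0x5f]

→ t0 |e4|1b|74|be|60|5f|ba|49|
→ t1 |1b|60|be|5f|5f|ba|49|49|
→ t2 |be|60|5f|49|1b|60|ba|5f|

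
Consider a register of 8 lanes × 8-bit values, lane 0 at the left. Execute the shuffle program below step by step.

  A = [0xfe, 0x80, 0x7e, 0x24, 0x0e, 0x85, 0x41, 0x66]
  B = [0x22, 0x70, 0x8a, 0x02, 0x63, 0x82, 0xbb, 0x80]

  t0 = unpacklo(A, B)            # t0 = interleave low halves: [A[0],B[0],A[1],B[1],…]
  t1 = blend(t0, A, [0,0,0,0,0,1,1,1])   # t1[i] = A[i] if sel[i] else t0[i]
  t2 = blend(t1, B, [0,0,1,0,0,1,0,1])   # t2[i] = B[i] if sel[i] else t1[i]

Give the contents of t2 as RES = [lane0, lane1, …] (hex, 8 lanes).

t0 = [0xfe, 0x22, 0x80, 0x70, 0x7e, 0x8a, 0x24, 0x02]
t1 = [0xfe, 0x22, 0x80, 0x70, 0x7e, 0x85, 0x41, 0x66]
t2 = [0xfe, 0x22, 0x8a, 0x70, 0x7e, 0x82, 0x41, 0x80]

RES = [ 0xfe  0x22  0x8a  0x70  0x7e  0x82  0x41  0x80 ]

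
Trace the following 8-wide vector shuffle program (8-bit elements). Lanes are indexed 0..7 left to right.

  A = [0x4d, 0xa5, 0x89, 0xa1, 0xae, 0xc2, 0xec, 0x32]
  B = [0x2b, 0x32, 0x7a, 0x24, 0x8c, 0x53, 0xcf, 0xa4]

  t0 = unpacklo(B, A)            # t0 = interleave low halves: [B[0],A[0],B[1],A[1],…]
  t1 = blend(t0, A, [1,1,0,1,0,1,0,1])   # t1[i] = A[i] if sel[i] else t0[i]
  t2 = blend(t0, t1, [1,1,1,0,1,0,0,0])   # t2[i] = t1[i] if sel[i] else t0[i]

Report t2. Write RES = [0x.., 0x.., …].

  t0: 2b 4d 32 a5 7a 89 24 a1
  t1: 4d a5 32 a1 7a c2 24 32
  t2: 4d a5 32 a5 7a 89 24 a1

RES = [ 0x4d  0xa5  0x32  0xa5  0x7a  0x89  0x24  0xa1 ]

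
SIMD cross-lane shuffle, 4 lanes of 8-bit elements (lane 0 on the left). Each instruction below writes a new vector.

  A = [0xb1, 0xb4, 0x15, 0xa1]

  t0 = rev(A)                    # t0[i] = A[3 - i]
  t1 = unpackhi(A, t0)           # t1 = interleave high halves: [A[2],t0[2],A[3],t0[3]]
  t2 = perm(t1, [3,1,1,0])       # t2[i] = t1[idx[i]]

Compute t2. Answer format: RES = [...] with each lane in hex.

  t0: a1 15 b4 b1
  t1: 15 b4 a1 b1
  t2: b1 b4 b4 15

RES = [0xb1, 0xb4, 0xb4, 0x15]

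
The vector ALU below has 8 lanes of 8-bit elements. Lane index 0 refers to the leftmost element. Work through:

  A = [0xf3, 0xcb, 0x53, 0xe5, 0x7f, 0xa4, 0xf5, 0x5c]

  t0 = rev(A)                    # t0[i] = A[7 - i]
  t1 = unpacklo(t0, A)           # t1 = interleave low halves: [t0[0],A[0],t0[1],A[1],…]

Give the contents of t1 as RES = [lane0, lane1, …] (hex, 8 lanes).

  t0: 5c f5 a4 7f e5 53 cb f3
  t1: 5c f3 f5 cb a4 53 7f e5

RES = [0x5c, 0xf3, 0xf5, 0xcb, 0xa4, 0x53, 0x7f, 0xe5]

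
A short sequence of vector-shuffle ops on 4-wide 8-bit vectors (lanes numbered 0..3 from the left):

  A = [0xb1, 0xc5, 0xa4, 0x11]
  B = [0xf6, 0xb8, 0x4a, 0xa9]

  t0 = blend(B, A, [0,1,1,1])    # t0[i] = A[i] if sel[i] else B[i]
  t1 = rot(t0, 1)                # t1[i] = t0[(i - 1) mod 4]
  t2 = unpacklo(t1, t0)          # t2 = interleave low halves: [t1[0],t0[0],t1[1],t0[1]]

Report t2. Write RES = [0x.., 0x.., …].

  t0: f6 c5 a4 11
  t1: 11 f6 c5 a4
  t2: 11 f6 f6 c5

RES = [0x11, 0xf6, 0xf6, 0xc5]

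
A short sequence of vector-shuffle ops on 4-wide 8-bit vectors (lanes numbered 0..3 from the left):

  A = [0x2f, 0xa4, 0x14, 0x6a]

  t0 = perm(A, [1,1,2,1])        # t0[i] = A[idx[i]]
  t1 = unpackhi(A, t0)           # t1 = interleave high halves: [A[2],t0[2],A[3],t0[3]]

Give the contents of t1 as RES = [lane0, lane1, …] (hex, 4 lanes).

  t0: a4 a4 14 a4
  t1: 14 14 6a a4

RES = [0x14, 0x14, 0x6a, 0xa4]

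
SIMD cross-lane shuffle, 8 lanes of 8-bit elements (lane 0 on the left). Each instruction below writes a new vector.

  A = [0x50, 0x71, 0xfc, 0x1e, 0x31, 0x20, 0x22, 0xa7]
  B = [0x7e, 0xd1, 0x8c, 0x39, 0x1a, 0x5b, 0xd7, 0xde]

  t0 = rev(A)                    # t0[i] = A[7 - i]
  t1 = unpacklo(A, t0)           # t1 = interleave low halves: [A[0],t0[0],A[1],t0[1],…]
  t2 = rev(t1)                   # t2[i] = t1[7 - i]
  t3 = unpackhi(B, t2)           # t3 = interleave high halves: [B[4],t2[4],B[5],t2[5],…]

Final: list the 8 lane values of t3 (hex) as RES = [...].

RES = [ 0x1a  0x22  0x5b  0x71  0xd7  0xa7  0xde  0x50 ]

  t0: a7 22 20 31 1e fc 71 50
  t1: 50 a7 71 22 fc 20 1e 31
  t2: 31 1e 20 fc 22 71 a7 50
  t3: 1a 22 5b 71 d7 a7 de 50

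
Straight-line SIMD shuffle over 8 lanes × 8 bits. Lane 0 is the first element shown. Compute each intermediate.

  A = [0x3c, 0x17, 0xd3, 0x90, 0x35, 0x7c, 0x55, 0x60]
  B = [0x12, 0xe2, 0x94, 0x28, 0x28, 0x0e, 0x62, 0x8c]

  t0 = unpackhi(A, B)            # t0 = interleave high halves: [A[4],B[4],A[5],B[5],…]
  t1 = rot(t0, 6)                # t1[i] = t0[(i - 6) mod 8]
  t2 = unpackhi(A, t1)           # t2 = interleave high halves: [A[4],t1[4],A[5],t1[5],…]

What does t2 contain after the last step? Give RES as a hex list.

→ t0 |35|28|7c|0e|55|62|60|8c|
→ t1 |7c|0e|55|62|60|8c|35|28|
→ t2 |35|60|7c|8c|55|35|60|28|

RES = [0x35, 0x60, 0x7c, 0x8c, 0x55, 0x35, 0x60, 0x28]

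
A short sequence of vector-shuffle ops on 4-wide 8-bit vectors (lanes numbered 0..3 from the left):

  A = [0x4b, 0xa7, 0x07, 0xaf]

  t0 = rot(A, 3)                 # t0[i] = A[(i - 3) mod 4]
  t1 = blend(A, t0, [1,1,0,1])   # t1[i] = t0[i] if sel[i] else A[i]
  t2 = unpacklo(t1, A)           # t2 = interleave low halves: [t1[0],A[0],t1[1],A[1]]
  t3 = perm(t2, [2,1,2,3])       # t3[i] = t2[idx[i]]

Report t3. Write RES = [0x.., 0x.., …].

  t0: a7 07 af 4b
  t1: a7 07 07 4b
  t2: a7 4b 07 a7
  t3: 07 4b 07 a7

RES = [ 0x07  0x4b  0x07  0xa7 ]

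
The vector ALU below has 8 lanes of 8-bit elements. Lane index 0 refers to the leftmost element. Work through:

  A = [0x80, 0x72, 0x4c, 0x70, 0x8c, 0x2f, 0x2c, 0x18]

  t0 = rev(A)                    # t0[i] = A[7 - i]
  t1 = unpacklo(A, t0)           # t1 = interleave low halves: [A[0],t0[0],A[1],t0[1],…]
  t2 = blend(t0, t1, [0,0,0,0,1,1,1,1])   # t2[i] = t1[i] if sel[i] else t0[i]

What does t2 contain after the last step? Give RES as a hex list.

→ t0 |18|2c|2f|8c|70|4c|72|80|
→ t1 |80|18|72|2c|4c|2f|70|8c|
→ t2 |18|2c|2f|8c|4c|2f|70|8c|

RES = [0x18, 0x2c, 0x2f, 0x8c, 0x4c, 0x2f, 0x70, 0x8c]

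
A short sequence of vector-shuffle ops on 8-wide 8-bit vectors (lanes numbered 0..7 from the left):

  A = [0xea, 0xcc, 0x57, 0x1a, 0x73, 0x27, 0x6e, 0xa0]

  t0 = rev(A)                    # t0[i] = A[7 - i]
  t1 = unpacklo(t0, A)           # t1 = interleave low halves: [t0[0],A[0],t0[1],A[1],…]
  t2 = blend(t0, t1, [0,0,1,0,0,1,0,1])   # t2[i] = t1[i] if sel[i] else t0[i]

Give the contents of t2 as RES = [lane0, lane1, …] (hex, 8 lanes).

RES = [0xa0, 0x6e, 0x6e, 0x73, 0x1a, 0x57, 0xcc, 0x1a]

→ t0 |a0|6e|27|73|1a|57|cc|ea|
→ t1 |a0|ea|6e|cc|27|57|73|1a|
→ t2 |a0|6e|6e|73|1a|57|cc|1a|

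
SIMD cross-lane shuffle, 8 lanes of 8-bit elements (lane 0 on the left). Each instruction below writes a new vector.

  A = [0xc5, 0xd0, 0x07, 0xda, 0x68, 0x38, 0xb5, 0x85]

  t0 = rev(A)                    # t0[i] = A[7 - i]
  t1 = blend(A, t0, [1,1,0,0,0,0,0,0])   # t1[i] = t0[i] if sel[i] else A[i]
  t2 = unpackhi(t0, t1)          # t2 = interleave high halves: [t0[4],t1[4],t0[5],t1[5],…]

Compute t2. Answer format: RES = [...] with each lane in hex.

  t0: 85 b5 38 68 da 07 d0 c5
  t1: 85 b5 07 da 68 38 b5 85
  t2: da 68 07 38 d0 b5 c5 85

RES = [0xda, 0x68, 0x07, 0x38, 0xd0, 0xb5, 0xc5, 0x85]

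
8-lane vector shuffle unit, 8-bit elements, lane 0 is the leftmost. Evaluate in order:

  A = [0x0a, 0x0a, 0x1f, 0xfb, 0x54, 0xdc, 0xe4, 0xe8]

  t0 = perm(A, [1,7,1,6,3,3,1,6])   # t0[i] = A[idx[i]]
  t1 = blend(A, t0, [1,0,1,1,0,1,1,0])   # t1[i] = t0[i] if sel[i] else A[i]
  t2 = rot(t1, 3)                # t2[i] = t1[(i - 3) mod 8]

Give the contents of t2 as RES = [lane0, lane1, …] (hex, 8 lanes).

RES = [ 0xfb  0x0a  0xe8  0x0a  0x0a  0x0a  0xe4  0x54 ]

→ t0 |0a|e8|0a|e4|fb|fb|0a|e4|
→ t1 |0a|0a|0a|e4|54|fb|0a|e8|
→ t2 |fb|0a|e8|0a|0a|0a|e4|54|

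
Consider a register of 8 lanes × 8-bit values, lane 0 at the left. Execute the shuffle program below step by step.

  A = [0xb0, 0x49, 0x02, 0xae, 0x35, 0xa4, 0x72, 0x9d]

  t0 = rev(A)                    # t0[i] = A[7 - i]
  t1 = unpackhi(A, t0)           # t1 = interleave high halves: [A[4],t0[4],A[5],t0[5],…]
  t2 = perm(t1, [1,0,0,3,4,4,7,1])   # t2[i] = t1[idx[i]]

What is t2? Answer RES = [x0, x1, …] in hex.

t0 = [0x9d, 0x72, 0xa4, 0x35, 0xae, 0x02, 0x49, 0xb0]
t1 = [0x35, 0xae, 0xa4, 0x02, 0x72, 0x49, 0x9d, 0xb0]
t2 = [0xae, 0x35, 0x35, 0x02, 0x72, 0x72, 0xb0, 0xae]

RES = [ 0xae  0x35  0x35  0x02  0x72  0x72  0xb0  0xae ]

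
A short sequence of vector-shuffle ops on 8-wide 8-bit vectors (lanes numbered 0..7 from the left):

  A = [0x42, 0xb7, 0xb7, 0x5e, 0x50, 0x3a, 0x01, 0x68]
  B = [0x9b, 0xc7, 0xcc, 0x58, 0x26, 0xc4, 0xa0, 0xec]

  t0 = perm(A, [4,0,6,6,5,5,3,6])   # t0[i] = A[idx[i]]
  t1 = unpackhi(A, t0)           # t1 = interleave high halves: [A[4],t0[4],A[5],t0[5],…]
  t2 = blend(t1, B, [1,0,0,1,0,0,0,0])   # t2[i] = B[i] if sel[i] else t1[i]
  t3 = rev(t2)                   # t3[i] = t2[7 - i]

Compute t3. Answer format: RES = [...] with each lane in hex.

  t0: 50 42 01 01 3a 3a 5e 01
  t1: 50 3a 3a 3a 01 5e 68 01
  t2: 9b 3a 3a 58 01 5e 68 01
  t3: 01 68 5e 01 58 3a 3a 9b

RES = [ 0x01  0x68  0x5e  0x01  0x58  0x3a  0x3a  0x9b ]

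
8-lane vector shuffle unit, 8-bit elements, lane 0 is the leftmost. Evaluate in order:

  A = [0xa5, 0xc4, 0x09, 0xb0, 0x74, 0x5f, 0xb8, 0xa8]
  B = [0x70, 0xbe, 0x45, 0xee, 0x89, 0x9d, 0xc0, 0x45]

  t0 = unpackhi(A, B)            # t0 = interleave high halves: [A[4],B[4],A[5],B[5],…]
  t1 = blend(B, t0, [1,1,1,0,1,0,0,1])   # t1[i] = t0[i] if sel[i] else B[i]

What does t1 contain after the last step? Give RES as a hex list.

→ t0 |74|89|5f|9d|b8|c0|a8|45|
→ t1 |74|89|5f|ee|b8|9d|c0|45|

RES = [0x74, 0x89, 0x5f, 0xee, 0xb8, 0x9d, 0xc0, 0x45]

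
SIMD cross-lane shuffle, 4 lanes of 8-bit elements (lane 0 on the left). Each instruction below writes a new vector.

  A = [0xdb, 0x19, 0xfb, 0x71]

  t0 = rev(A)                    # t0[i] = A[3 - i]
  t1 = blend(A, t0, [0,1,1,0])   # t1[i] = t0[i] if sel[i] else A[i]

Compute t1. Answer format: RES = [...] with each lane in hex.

RES = [0xdb, 0xfb, 0x19, 0x71]

t0 = [0x71, 0xfb, 0x19, 0xdb]
t1 = [0xdb, 0xfb, 0x19, 0x71]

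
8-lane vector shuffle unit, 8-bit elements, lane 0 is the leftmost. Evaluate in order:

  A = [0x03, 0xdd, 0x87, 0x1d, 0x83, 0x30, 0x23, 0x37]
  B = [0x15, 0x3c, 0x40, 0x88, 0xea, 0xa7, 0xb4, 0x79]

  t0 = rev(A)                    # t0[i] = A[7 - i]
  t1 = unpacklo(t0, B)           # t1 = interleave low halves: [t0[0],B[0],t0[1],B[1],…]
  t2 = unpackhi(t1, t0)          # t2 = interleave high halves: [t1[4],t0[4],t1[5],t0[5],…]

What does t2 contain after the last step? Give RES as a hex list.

RES = [ 0x30  0x1d  0x40  0x87  0x83  0xdd  0x88  0x03 ]

  t0: 37 23 30 83 1d 87 dd 03
  t1: 37 15 23 3c 30 40 83 88
  t2: 30 1d 40 87 83 dd 88 03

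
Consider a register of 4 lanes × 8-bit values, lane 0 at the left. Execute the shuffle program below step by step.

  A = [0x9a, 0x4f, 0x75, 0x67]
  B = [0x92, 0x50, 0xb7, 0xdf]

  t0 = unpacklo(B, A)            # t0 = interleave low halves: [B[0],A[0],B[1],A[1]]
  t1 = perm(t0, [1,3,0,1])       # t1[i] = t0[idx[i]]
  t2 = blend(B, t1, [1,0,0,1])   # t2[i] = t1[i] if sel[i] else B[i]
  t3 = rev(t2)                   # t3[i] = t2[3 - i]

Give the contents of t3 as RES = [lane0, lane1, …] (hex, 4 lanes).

RES = [0x9a, 0xb7, 0x50, 0x9a]

→ t0 |92|9a|50|4f|
→ t1 |9a|4f|92|9a|
→ t2 |9a|50|b7|9a|
→ t3 |9a|b7|50|9a|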